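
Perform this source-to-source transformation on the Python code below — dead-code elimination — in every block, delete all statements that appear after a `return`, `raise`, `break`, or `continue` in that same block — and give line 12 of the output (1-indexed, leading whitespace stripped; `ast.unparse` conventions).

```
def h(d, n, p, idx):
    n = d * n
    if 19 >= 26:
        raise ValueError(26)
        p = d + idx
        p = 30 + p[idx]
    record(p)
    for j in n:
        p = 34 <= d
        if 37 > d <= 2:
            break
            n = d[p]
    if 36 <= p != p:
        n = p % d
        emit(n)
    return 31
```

Transformed code:
def h(d, n, p, idx):
    n = d * n
    if 19 >= 26:
        raise ValueError(26)
    record(p)
    for j in n:
        p = 34 <= d
        if 37 > d <= 2:
            break
    if 36 <= p != p:
        n = p % d
        emit(n)
    return 31

emit(n)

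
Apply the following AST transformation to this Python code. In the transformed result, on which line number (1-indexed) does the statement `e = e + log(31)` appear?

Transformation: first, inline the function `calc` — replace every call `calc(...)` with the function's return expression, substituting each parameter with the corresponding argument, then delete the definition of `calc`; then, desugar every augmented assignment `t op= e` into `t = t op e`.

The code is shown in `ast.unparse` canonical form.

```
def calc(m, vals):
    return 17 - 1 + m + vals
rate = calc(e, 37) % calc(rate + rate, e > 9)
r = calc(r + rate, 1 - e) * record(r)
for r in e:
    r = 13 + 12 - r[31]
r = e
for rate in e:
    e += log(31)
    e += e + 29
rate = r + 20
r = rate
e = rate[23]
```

Transformed code:
rate = (17 - 1 + e + 37) % (17 - 1 + (rate + rate) + (e > 9))
r = (17 - 1 + (r + rate) + (1 - e)) * record(r)
for r in e:
    r = 13 + 12 - r[31]
r = e
for rate in e:
    e = e + log(31)
    e = e + (e + 29)
rate = r + 20
r = rate
e = rate[23]

7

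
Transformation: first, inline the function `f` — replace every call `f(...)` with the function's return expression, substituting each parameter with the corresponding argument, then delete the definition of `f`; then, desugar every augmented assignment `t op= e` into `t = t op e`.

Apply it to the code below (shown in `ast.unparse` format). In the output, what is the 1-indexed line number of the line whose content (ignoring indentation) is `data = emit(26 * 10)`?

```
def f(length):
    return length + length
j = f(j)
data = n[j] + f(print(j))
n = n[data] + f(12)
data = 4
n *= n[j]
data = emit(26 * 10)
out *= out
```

Transformed code:
j = j + j
data = n[j] + (print(j) + print(j))
n = n[data] + (12 + 12)
data = 4
n = n * n[j]
data = emit(26 * 10)
out = out * out

6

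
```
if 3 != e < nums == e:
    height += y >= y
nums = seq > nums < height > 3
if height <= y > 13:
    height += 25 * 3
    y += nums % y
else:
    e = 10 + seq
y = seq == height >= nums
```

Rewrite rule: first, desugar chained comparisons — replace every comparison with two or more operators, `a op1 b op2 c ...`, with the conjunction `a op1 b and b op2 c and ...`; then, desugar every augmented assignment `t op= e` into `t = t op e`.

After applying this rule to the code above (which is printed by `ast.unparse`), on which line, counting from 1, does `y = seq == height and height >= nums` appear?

9

Transformed code:
if 3 != e and e < nums and (nums == e):
    height = height + (y >= y)
nums = seq > nums and nums < height and (height > 3)
if height <= y and y > 13:
    height = height + 25 * 3
    y = y + nums % y
else:
    e = 10 + seq
y = seq == height and height >= nums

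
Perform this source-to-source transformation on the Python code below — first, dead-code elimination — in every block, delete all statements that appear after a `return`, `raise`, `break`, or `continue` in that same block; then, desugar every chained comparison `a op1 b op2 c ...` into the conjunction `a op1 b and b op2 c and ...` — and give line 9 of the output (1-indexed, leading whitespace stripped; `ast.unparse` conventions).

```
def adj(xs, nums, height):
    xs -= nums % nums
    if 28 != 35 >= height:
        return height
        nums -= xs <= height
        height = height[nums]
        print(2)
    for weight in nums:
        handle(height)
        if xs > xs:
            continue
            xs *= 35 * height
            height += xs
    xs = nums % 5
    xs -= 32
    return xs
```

Transformed code:
def adj(xs, nums, height):
    xs -= nums % nums
    if 28 != 35 and 35 >= height:
        return height
    for weight in nums:
        handle(height)
        if xs > xs:
            continue
    xs = nums % 5
    xs -= 32
    return xs

xs = nums % 5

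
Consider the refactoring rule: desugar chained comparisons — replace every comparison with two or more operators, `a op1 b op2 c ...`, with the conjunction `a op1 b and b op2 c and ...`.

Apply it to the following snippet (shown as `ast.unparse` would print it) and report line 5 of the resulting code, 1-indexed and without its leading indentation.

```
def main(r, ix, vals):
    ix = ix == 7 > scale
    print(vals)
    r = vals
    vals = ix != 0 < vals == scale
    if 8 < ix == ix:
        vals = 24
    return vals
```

Transformed code:
def main(r, ix, vals):
    ix = ix == 7 and 7 > scale
    print(vals)
    r = vals
    vals = ix != 0 and 0 < vals and (vals == scale)
    if 8 < ix and ix == ix:
        vals = 24
    return vals

vals = ix != 0 and 0 < vals and (vals == scale)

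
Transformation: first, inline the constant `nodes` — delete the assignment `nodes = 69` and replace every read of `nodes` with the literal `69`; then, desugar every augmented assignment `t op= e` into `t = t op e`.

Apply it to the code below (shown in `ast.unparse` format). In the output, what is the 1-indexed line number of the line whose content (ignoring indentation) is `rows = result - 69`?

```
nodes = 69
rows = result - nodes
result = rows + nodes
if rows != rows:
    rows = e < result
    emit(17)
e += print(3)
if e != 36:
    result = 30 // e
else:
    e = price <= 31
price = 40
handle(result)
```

1

Transformed code:
rows = result - 69
result = rows + 69
if rows != rows:
    rows = e < result
    emit(17)
e = e + print(3)
if e != 36:
    result = 30 // e
else:
    e = price <= 31
price = 40
handle(result)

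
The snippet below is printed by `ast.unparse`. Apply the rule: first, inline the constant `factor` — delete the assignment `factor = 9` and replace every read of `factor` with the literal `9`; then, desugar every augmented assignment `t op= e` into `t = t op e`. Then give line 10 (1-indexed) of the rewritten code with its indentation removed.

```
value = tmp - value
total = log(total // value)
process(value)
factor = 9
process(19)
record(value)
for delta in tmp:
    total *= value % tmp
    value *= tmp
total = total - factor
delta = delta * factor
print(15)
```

Transformed code:
value = tmp - value
total = log(total // value)
process(value)
process(19)
record(value)
for delta in tmp:
    total = total * (value % tmp)
    value = value * tmp
total = total - 9
delta = delta * 9
print(15)

delta = delta * 9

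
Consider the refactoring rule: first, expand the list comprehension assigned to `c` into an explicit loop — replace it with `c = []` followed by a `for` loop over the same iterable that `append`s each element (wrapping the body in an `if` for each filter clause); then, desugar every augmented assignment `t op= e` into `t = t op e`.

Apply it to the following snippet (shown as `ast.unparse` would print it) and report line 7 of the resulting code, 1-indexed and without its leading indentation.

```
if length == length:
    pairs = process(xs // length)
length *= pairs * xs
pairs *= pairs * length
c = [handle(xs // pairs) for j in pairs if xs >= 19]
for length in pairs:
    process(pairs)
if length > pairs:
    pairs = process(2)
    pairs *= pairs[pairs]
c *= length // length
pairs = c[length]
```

Transformed code:
if length == length:
    pairs = process(xs // length)
length = length * (pairs * xs)
pairs = pairs * (pairs * length)
c = []
for j in pairs:
    if xs >= 19:
        c.append(handle(xs // pairs))
for length in pairs:
    process(pairs)
if length > pairs:
    pairs = process(2)
    pairs = pairs * pairs[pairs]
c = c * (length // length)
pairs = c[length]

if xs >= 19:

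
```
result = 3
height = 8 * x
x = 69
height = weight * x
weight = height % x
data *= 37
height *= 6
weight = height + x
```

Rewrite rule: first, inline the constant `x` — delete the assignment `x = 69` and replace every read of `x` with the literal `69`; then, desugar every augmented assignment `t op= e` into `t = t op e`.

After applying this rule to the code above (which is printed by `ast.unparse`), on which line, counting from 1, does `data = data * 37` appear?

5

Transformed code:
result = 3
height = 8 * 69
height = weight * 69
weight = height % 69
data = data * 37
height = height * 6
weight = height + 69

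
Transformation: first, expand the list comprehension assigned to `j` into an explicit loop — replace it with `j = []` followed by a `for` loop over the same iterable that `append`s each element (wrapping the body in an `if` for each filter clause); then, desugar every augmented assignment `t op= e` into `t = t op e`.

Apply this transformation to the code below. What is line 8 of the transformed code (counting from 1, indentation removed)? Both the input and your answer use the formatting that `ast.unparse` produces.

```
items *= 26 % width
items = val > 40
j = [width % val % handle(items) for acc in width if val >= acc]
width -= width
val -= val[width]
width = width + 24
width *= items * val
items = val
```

Transformed code:
items = items * (26 % width)
items = val > 40
j = []
for acc in width:
    if val >= acc:
        j.append(width % val % handle(items))
width = width - width
val = val - val[width]
width = width + 24
width = width * (items * val)
items = val

val = val - val[width]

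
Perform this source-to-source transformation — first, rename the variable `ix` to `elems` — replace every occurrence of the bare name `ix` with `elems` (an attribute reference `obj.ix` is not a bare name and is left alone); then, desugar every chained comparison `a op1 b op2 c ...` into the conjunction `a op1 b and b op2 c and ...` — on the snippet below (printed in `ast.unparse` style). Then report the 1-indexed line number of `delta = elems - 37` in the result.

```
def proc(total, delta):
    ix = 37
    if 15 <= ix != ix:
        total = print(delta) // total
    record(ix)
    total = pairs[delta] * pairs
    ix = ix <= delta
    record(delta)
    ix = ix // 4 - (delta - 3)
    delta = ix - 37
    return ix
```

10

Transformed code:
def proc(total, delta):
    elems = 37
    if 15 <= elems and elems != elems:
        total = print(delta) // total
    record(elems)
    total = pairs[delta] * pairs
    elems = elems <= delta
    record(delta)
    elems = elems // 4 - (delta - 3)
    delta = elems - 37
    return elems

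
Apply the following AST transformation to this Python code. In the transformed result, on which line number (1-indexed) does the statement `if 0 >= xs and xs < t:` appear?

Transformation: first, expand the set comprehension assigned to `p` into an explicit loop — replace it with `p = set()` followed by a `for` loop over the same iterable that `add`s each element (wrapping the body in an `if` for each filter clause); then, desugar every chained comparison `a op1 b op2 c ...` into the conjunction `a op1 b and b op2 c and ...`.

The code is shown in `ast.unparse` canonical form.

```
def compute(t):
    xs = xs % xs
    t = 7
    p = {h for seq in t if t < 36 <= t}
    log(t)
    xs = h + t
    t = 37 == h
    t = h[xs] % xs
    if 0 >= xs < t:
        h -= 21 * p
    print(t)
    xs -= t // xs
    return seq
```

Transformed code:
def compute(t):
    xs = xs % xs
    t = 7
    p = set()
    for seq in t:
        if t < 36 and 36 <= t:
            p.add(h)
    log(t)
    xs = h + t
    t = 37 == h
    t = h[xs] % xs
    if 0 >= xs and xs < t:
        h -= 21 * p
    print(t)
    xs -= t // xs
    return seq

12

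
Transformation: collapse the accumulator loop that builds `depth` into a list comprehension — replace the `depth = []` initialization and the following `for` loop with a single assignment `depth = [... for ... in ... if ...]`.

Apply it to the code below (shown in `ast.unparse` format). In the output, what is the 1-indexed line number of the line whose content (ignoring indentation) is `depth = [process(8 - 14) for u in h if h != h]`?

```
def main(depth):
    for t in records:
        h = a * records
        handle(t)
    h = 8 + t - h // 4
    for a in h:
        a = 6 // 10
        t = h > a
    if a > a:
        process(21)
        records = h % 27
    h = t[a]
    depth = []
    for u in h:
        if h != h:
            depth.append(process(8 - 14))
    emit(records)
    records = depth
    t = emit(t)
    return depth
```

13

Transformed code:
def main(depth):
    for t in records:
        h = a * records
        handle(t)
    h = 8 + t - h // 4
    for a in h:
        a = 6 // 10
        t = h > a
    if a > a:
        process(21)
        records = h % 27
    h = t[a]
    depth = [process(8 - 14) for u in h if h != h]
    emit(records)
    records = depth
    t = emit(t)
    return depth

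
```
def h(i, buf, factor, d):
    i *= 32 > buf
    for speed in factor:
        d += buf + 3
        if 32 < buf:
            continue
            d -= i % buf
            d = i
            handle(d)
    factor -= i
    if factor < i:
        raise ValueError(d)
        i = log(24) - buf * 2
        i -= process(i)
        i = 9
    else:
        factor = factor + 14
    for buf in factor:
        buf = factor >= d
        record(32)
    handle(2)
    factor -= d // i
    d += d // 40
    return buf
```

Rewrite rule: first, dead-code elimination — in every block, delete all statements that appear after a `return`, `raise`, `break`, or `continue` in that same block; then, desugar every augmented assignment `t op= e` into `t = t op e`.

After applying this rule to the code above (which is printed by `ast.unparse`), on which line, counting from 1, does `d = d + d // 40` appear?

17

Transformed code:
def h(i, buf, factor, d):
    i = i * (32 > buf)
    for speed in factor:
        d = d + (buf + 3)
        if 32 < buf:
            continue
    factor = factor - i
    if factor < i:
        raise ValueError(d)
    else:
        factor = factor + 14
    for buf in factor:
        buf = factor >= d
        record(32)
    handle(2)
    factor = factor - d // i
    d = d + d // 40
    return buf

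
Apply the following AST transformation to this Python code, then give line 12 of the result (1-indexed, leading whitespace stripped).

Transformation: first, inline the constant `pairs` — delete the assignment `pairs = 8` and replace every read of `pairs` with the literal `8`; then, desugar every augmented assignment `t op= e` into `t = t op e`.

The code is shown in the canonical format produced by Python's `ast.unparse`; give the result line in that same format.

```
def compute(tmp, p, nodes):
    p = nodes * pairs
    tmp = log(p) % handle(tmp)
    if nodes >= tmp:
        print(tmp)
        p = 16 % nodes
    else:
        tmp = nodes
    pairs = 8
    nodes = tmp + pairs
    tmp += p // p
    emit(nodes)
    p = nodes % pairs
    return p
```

p = nodes % 8

Transformed code:
def compute(tmp, p, nodes):
    p = nodes * 8
    tmp = log(p) % handle(tmp)
    if nodes >= tmp:
        print(tmp)
        p = 16 % nodes
    else:
        tmp = nodes
    nodes = tmp + 8
    tmp = tmp + p // p
    emit(nodes)
    p = nodes % 8
    return p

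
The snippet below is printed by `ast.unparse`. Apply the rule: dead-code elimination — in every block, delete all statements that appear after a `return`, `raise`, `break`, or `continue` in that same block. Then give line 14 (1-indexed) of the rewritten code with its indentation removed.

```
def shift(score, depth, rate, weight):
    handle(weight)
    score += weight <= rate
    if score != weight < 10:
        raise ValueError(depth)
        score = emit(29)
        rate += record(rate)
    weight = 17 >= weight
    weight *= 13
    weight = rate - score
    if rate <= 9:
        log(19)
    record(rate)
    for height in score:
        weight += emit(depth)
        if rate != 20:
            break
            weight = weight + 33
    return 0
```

if rate != 20:

Transformed code:
def shift(score, depth, rate, weight):
    handle(weight)
    score += weight <= rate
    if score != weight < 10:
        raise ValueError(depth)
    weight = 17 >= weight
    weight *= 13
    weight = rate - score
    if rate <= 9:
        log(19)
    record(rate)
    for height in score:
        weight += emit(depth)
        if rate != 20:
            break
    return 0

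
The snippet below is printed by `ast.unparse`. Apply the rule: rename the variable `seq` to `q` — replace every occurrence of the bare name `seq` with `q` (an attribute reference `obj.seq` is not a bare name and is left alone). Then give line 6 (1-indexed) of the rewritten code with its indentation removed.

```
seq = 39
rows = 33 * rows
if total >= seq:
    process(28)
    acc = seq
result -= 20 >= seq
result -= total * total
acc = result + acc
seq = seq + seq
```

result -= 20 >= q

Transformed code:
q = 39
rows = 33 * rows
if total >= q:
    process(28)
    acc = q
result -= 20 >= q
result -= total * total
acc = result + acc
q = q + q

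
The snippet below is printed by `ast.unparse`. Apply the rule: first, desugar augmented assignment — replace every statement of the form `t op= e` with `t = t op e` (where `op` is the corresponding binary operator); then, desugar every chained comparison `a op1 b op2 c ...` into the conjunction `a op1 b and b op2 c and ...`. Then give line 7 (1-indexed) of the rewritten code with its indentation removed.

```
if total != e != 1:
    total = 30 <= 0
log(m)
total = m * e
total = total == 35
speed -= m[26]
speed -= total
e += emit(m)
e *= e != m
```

Transformed code:
if total != e and e != 1:
    total = 30 <= 0
log(m)
total = m * e
total = total == 35
speed = speed - m[26]
speed = speed - total
e = e + emit(m)
e = e * (e != m)

speed = speed - total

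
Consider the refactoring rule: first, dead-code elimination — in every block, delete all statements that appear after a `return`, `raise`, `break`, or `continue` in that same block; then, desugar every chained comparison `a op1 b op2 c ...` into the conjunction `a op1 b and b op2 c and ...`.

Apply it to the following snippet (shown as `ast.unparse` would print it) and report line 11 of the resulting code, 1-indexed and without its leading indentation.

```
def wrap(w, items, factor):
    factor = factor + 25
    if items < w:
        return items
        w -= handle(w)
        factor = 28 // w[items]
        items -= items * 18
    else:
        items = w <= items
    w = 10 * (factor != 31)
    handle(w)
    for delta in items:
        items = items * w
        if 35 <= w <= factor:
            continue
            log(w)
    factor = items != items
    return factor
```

if 35 <= w and w <= factor:

Transformed code:
def wrap(w, items, factor):
    factor = factor + 25
    if items < w:
        return items
    else:
        items = w <= items
    w = 10 * (factor != 31)
    handle(w)
    for delta in items:
        items = items * w
        if 35 <= w and w <= factor:
            continue
    factor = items != items
    return factor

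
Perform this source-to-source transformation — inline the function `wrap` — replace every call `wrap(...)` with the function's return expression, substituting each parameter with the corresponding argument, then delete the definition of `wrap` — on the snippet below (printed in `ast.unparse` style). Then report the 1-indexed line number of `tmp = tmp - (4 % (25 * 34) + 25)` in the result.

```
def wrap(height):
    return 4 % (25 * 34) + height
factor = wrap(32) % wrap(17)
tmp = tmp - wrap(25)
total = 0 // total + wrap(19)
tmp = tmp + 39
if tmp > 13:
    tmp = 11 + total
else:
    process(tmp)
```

2

Transformed code:
factor = (4 % (25 * 34) + 32) % (4 % (25 * 34) + 17)
tmp = tmp - (4 % (25 * 34) + 25)
total = 0 // total + (4 % (25 * 34) + 19)
tmp = tmp + 39
if tmp > 13:
    tmp = 11 + total
else:
    process(tmp)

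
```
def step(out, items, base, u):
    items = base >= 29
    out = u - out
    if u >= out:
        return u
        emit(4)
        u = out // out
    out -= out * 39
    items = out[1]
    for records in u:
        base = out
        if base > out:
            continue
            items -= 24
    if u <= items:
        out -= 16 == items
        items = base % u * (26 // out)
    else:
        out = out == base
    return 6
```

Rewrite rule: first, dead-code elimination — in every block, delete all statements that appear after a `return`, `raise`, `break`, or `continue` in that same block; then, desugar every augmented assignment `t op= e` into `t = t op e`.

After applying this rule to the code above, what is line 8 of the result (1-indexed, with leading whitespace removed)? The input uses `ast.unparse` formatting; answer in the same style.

Transformed code:
def step(out, items, base, u):
    items = base >= 29
    out = u - out
    if u >= out:
        return u
    out = out - out * 39
    items = out[1]
    for records in u:
        base = out
        if base > out:
            continue
    if u <= items:
        out = out - (16 == items)
        items = base % u * (26 // out)
    else:
        out = out == base
    return 6

for records in u:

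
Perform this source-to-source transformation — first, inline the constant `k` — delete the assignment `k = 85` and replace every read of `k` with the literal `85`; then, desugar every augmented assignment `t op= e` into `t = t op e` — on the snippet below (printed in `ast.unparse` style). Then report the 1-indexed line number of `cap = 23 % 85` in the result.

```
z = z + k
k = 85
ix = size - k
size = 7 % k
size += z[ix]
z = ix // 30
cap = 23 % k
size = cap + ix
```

Transformed code:
z = z + 85
ix = size - 85
size = 7 % 85
size = size + z[ix]
z = ix // 30
cap = 23 % 85
size = cap + ix

6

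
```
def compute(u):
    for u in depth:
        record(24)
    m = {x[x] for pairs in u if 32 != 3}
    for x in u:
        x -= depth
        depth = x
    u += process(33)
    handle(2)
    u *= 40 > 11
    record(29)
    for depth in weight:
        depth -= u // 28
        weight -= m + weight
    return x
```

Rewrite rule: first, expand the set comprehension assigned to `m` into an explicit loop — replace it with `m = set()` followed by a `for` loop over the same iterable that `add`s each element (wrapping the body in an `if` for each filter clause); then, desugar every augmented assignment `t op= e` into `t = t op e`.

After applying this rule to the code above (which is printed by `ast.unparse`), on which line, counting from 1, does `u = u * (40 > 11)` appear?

13

Transformed code:
def compute(u):
    for u in depth:
        record(24)
    m = set()
    for pairs in u:
        if 32 != 3:
            m.add(x[x])
    for x in u:
        x = x - depth
        depth = x
    u = u + process(33)
    handle(2)
    u = u * (40 > 11)
    record(29)
    for depth in weight:
        depth = depth - u // 28
        weight = weight - (m + weight)
    return x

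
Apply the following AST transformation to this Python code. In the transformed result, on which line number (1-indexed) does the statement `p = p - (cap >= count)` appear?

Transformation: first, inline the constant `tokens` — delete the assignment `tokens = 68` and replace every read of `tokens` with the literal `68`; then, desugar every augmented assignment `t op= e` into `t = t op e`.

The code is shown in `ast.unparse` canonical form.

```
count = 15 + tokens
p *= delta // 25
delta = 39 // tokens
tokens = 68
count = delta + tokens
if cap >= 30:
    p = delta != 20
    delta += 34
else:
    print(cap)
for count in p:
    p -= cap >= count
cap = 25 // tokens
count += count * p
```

Transformed code:
count = 15 + 68
p = p * (delta // 25)
delta = 39 // 68
count = delta + 68
if cap >= 30:
    p = delta != 20
    delta = delta + 34
else:
    print(cap)
for count in p:
    p = p - (cap >= count)
cap = 25 // 68
count = count + count * p

11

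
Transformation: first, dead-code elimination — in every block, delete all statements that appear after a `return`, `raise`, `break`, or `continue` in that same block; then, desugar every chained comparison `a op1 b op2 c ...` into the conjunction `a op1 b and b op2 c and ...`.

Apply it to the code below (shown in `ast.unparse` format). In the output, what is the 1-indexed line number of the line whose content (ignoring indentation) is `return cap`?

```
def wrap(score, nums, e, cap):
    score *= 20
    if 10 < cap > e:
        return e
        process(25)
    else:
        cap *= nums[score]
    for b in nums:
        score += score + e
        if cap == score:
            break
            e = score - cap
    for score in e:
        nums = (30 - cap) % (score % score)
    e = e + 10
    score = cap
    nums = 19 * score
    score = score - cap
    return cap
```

17

Transformed code:
def wrap(score, nums, e, cap):
    score *= 20
    if 10 < cap and cap > e:
        return e
    else:
        cap *= nums[score]
    for b in nums:
        score += score + e
        if cap == score:
            break
    for score in e:
        nums = (30 - cap) % (score % score)
    e = e + 10
    score = cap
    nums = 19 * score
    score = score - cap
    return cap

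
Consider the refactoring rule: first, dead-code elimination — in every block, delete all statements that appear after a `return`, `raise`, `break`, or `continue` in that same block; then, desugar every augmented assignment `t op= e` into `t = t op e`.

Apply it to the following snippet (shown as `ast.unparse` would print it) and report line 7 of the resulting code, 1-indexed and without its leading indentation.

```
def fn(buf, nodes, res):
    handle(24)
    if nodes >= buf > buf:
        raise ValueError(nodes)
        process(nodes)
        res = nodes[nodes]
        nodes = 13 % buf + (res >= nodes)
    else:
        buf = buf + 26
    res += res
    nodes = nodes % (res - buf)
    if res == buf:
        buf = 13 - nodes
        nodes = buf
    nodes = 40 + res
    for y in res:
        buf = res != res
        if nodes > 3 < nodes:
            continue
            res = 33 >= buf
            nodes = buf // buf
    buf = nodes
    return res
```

res = res + res

Transformed code:
def fn(buf, nodes, res):
    handle(24)
    if nodes >= buf > buf:
        raise ValueError(nodes)
    else:
        buf = buf + 26
    res = res + res
    nodes = nodes % (res - buf)
    if res == buf:
        buf = 13 - nodes
        nodes = buf
    nodes = 40 + res
    for y in res:
        buf = res != res
        if nodes > 3 < nodes:
            continue
    buf = nodes
    return res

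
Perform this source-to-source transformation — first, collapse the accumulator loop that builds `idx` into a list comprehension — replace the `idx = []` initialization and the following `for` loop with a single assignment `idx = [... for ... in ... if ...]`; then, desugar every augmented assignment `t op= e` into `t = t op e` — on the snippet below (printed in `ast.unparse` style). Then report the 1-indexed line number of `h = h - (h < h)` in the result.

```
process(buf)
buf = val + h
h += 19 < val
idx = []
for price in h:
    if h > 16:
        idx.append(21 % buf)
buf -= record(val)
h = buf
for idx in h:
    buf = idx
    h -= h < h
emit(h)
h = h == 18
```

9

Transformed code:
process(buf)
buf = val + h
h = h + (19 < val)
idx = [21 % buf for price in h if h > 16]
buf = buf - record(val)
h = buf
for idx in h:
    buf = idx
    h = h - (h < h)
emit(h)
h = h == 18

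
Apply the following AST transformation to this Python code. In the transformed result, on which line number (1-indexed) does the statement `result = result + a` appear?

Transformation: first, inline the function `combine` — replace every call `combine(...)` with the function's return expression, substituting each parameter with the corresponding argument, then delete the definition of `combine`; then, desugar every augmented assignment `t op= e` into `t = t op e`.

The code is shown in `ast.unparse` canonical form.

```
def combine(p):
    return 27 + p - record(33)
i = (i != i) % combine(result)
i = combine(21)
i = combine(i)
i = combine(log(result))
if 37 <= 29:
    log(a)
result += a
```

7

Transformed code:
i = (i != i) % (27 + result - record(33))
i = 27 + 21 - record(33)
i = 27 + i - record(33)
i = 27 + log(result) - record(33)
if 37 <= 29:
    log(a)
result = result + a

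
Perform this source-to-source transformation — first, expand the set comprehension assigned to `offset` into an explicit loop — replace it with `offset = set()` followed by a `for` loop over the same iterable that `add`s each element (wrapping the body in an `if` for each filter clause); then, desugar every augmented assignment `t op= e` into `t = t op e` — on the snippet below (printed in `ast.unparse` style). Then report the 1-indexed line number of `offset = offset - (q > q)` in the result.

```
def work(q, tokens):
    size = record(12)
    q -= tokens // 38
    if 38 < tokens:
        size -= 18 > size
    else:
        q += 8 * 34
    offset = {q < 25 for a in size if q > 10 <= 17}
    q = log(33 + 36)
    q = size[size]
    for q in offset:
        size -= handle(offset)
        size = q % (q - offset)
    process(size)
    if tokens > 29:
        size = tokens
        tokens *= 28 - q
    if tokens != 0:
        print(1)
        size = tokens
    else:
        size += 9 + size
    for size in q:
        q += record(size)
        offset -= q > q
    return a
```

Transformed code:
def work(q, tokens):
    size = record(12)
    q = q - tokens // 38
    if 38 < tokens:
        size = size - (18 > size)
    else:
        q = q + 8 * 34
    offset = set()
    for a in size:
        if q > 10 <= 17:
            offset.add(q < 25)
    q = log(33 + 36)
    q = size[size]
    for q in offset:
        size = size - handle(offset)
        size = q % (q - offset)
    process(size)
    if tokens > 29:
        size = tokens
        tokens = tokens * (28 - q)
    if tokens != 0:
        print(1)
        size = tokens
    else:
        size = size + (9 + size)
    for size in q:
        q = q + record(size)
        offset = offset - (q > q)
    return a

28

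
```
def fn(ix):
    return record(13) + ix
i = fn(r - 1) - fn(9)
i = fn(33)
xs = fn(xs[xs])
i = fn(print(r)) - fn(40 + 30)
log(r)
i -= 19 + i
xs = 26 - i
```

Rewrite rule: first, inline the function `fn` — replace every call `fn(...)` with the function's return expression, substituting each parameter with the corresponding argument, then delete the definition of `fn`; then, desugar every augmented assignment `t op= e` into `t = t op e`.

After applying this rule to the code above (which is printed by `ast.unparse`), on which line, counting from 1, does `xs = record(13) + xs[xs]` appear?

Transformed code:
i = record(13) + (r - 1) - (record(13) + 9)
i = record(13) + 33
xs = record(13) + xs[xs]
i = record(13) + print(r) - (record(13) + (40 + 30))
log(r)
i = i - (19 + i)
xs = 26 - i

3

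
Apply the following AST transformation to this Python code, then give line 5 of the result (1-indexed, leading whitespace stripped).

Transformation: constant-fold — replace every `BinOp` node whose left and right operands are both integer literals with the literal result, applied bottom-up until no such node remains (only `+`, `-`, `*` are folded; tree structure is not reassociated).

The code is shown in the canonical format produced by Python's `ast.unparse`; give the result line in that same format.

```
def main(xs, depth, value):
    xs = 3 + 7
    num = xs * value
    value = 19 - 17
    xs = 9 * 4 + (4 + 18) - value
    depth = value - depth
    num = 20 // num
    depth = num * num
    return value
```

xs = 58 - value

Transformed code:
def main(xs, depth, value):
    xs = 10
    num = xs * value
    value = 2
    xs = 58 - value
    depth = value - depth
    num = 20 // num
    depth = num * num
    return value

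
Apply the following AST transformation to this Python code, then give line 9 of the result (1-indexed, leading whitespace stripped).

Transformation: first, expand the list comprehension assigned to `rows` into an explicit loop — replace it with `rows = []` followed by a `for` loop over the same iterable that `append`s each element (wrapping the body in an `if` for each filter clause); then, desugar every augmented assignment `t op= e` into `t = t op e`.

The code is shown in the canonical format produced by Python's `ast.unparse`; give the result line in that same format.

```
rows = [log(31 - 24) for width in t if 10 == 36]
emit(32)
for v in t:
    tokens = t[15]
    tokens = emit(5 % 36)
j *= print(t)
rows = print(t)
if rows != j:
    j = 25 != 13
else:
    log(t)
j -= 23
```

Transformed code:
rows = []
for width in t:
    if 10 == 36:
        rows.append(log(31 - 24))
emit(32)
for v in t:
    tokens = t[15]
    tokens = emit(5 % 36)
j = j * print(t)
rows = print(t)
if rows != j:
    j = 25 != 13
else:
    log(t)
j = j - 23

j = j * print(t)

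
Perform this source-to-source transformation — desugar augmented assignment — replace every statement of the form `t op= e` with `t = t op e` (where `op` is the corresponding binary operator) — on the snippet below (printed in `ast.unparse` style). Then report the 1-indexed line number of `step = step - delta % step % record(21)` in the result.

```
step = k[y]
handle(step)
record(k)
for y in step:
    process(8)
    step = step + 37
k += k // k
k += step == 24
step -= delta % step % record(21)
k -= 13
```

9

Transformed code:
step = k[y]
handle(step)
record(k)
for y in step:
    process(8)
    step = step + 37
k = k + k // k
k = k + (step == 24)
step = step - delta % step % record(21)
k = k - 13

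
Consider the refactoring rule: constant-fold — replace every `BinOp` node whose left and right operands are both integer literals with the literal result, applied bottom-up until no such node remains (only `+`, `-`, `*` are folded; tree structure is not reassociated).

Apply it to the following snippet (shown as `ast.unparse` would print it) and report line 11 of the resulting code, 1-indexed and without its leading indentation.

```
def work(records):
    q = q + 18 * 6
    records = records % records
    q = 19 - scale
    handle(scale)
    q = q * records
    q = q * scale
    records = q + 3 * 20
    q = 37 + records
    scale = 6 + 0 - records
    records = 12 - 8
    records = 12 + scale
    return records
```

records = 4

Transformed code:
def work(records):
    q = q + 108
    records = records % records
    q = 19 - scale
    handle(scale)
    q = q * records
    q = q * scale
    records = q + 60
    q = 37 + records
    scale = 6 - records
    records = 4
    records = 12 + scale
    return records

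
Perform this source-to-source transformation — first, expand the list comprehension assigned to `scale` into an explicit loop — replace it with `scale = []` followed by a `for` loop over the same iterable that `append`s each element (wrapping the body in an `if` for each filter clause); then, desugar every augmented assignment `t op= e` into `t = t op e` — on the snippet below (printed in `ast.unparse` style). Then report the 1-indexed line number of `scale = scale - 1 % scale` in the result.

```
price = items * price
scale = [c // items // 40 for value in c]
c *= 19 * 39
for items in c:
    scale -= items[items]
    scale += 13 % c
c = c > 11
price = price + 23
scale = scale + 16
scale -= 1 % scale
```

Transformed code:
price = items * price
scale = []
for value in c:
    scale.append(c // items // 40)
c = c * (19 * 39)
for items in c:
    scale = scale - items[items]
    scale = scale + 13 % c
c = c > 11
price = price + 23
scale = scale + 16
scale = scale - 1 % scale

12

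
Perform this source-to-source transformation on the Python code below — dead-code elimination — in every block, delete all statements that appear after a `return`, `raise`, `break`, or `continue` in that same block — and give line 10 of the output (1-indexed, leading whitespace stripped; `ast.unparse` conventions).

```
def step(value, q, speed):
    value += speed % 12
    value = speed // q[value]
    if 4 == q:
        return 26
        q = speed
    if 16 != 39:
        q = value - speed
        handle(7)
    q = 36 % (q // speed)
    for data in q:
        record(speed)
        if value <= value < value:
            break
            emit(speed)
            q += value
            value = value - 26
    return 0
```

Transformed code:
def step(value, q, speed):
    value += speed % 12
    value = speed // q[value]
    if 4 == q:
        return 26
    if 16 != 39:
        q = value - speed
        handle(7)
    q = 36 % (q // speed)
    for data in q:
        record(speed)
        if value <= value < value:
            break
    return 0

for data in q:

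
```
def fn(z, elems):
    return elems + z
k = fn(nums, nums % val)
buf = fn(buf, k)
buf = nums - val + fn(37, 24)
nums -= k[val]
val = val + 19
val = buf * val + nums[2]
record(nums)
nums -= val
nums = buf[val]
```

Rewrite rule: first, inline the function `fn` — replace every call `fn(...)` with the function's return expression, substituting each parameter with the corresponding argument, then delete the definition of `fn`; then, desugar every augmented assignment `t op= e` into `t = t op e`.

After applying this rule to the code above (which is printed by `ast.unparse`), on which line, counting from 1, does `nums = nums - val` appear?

Transformed code:
k = nums % val + nums
buf = k + buf
buf = nums - val + (24 + 37)
nums = nums - k[val]
val = val + 19
val = buf * val + nums[2]
record(nums)
nums = nums - val
nums = buf[val]

8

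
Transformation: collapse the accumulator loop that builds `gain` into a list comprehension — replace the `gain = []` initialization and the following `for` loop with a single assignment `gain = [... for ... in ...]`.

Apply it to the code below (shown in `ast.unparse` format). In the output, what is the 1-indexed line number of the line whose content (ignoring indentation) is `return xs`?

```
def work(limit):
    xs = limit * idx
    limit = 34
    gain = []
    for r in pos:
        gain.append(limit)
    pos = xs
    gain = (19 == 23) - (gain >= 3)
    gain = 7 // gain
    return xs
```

Transformed code:
def work(limit):
    xs = limit * idx
    limit = 34
    gain = [limit for r in pos]
    pos = xs
    gain = (19 == 23) - (gain >= 3)
    gain = 7 // gain
    return xs

8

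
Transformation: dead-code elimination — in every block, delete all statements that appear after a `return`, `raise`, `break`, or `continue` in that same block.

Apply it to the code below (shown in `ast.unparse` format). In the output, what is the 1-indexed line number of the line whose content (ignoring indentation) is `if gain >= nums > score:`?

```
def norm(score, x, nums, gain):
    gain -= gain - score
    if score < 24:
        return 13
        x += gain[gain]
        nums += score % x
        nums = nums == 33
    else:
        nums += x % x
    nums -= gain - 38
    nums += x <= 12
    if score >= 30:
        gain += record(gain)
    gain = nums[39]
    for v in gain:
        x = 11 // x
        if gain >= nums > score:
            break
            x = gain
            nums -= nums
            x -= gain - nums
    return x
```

Transformed code:
def norm(score, x, nums, gain):
    gain -= gain - score
    if score < 24:
        return 13
    else:
        nums += x % x
    nums -= gain - 38
    nums += x <= 12
    if score >= 30:
        gain += record(gain)
    gain = nums[39]
    for v in gain:
        x = 11 // x
        if gain >= nums > score:
            break
    return x

14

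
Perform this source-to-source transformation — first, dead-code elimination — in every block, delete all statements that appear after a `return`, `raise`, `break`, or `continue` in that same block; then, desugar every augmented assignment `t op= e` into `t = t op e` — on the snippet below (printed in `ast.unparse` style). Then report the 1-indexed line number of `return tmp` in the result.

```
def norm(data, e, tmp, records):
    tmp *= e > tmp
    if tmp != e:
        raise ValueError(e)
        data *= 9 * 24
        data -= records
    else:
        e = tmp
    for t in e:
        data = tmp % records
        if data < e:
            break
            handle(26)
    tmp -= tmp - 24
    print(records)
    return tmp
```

13

Transformed code:
def norm(data, e, tmp, records):
    tmp = tmp * (e > tmp)
    if tmp != e:
        raise ValueError(e)
    else:
        e = tmp
    for t in e:
        data = tmp % records
        if data < e:
            break
    tmp = tmp - (tmp - 24)
    print(records)
    return tmp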